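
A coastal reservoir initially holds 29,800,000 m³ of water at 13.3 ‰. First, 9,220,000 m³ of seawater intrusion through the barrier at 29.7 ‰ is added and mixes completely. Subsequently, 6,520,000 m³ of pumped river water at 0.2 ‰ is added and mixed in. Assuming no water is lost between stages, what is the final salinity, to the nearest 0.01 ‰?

14.74 ‰

Total salt / total volume:
Initial salt = 29,800,000×13.3 = 396,340,000
After stage 1: salt = 396,340,000 + 9,220,000×29.7 = 670,174,000; volume = 39,020,000 m³; S = 17.175 ‰
After stage 2: salt = 670,174,000 + 6,520,000×0.2 = 671,478,000; volume = 45,540,000 m³
S = 671,478,000 / 45,540,000 = 14.7448 ‰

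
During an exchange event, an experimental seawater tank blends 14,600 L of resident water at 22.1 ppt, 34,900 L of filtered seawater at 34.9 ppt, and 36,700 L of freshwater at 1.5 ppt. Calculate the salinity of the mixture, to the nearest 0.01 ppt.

18.51 ppt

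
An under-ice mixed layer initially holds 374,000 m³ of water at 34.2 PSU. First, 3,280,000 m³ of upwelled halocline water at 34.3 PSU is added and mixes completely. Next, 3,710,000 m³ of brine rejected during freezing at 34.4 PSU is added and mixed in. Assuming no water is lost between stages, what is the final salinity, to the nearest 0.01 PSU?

Salt balance:
Initial salt = 374,000×34.2 = 12,790,800
After stage 1: salt = 12,790,800 + 3,280,000×34.3 = 125,294,800; volume = 3,654,000 m³; S = 34.29 PSU
After stage 2: salt = 125,294,800 + 3,710,000×34.4 = 252,918,800; volume = 7,364,000 m³
S = 252,918,800 / 7,364,000 = 34.3453 PSU

34.35 PSU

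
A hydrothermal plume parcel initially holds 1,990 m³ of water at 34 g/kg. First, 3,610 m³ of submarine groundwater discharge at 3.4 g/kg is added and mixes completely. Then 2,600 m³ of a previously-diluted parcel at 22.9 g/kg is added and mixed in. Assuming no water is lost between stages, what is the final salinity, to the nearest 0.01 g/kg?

17.01 g/kg

Total salt / total volume:
Initial salt = 1,990×34 = 67,660
After stage 1: salt = 67,660 + 3,610×3.4 = 79,934; volume = 5,600 m³; S = 14.274 g/kg
After stage 2: salt = 79,934 + 2,600×22.9 = 139,474; volume = 8,200 m³
S = 139,474 / 8,200 = 17.009 g/kg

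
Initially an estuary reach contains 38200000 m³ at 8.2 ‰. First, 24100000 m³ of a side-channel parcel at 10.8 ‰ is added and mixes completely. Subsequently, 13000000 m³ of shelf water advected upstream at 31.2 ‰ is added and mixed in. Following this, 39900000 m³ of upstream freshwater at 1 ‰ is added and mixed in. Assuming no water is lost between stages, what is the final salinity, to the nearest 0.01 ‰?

8.85 ‰

Weighted by volume,
Initial salt = 38,200,000×8.2 = 313,240,000
After stage 1: salt = 313,240,000 + 24,100,000×10.8 = 573,520,000; volume = 62,300,000 m³; S = 9.206 ‰
After stage 2: salt = 573,520,000 + 13,000,000×31.2 = 979,120,000; volume = 75,300,000 m³; S = 13.003 ‰
After stage 3: salt = 979,120,000 + 39,900,000×1 = 1,019,020,000; volume = 115,200,000 m³
S = 1,019,020,000 / 115,200,000 = 8.8457 ‰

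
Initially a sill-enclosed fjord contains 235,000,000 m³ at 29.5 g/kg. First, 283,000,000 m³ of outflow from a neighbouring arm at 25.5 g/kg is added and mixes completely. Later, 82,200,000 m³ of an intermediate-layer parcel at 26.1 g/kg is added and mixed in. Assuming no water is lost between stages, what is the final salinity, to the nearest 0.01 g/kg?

By conservation of dissolved salt,
Initial salt = 235,000,000×29.5 = 6,932,500,000
After stage 1: salt = 6,932,500,000 + 283,000,000×25.5 = 14,149,000,000; volume = 518,000,000 m³; S = 27.315 g/kg
After stage 2: salt = 14,149,000,000 + 82,200,000×26.1 = 16,294,420,000; volume = 600,200,000 m³
S = 16,294,420,000 / 600,200,000 = 27.1483 g/kg

27.15 g/kg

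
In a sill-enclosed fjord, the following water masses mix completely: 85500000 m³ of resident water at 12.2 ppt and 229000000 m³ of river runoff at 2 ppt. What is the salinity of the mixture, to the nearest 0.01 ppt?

Weighted by volume,
salt = 85,500,000×12.2 + 229,000,000×2 = 1,043,100,000 + 458,000,000 = 1,501,100,000
volume = 85,500,000 + 229,000,000 = 314,500,000 m³
S = 1,501,100,000 / 314,500,000 = 4.773 ppt

4.77 ppt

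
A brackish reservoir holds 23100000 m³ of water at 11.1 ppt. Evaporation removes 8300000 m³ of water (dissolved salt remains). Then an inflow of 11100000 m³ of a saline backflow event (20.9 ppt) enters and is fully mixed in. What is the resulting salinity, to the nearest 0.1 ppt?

18.9 ppt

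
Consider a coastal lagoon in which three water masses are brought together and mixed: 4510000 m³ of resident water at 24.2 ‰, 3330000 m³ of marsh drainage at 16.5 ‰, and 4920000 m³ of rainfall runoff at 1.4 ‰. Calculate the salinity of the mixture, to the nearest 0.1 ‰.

13.4 ‰

Total salt / total volume:
salt = 4,510,000×24.2 + 3,330,000×16.5 + 4,920,000×1.4 = 109,142,000 + 54,945,000 + 6,888,000 = 170,975,000
volume = 4,510,000 + 3,330,000 + 4,920,000 = 12,760,000 m³
S = 170,975,000 / 12,760,000 = 13.399 ‰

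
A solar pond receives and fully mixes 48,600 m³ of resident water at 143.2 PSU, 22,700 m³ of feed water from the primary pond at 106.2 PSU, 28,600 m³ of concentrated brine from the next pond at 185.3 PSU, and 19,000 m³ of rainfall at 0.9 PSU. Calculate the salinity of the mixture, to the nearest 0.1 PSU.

Conserving salt mass:
salt = 48,600×143.2 + 22,700×106.2 + 28,600×185.3 + 19,000×0.9 = 6,959,520 + 2,410,740 + 5,299,580 + 17,100 = 14,686,940
volume = 48,600 + 22,700 + 28,600 + 19,000 = 118,900 m³
S = 14,686,940 / 118,900 = 123.523 PSU

123.5 PSU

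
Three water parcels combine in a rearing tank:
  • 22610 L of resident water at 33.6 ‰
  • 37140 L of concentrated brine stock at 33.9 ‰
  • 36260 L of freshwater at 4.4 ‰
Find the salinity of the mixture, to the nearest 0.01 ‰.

22.69 ‰

Conserving salt mass:
salt = 22,610×33.6 + 37,140×33.9 + 36,260×4.4 = 759,696 + 1,259,046 + 159,544 = 2,178,286
volume = 22,610 + 37,140 + 36,260 = 96,010 L
S = 2,178,286 / 96,010 = 22.6881 ‰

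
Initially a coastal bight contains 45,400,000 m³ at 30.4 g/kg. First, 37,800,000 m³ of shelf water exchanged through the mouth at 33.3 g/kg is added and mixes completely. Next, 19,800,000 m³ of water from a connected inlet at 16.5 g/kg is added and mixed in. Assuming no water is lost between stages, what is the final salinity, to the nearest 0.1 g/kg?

28.8 g/kg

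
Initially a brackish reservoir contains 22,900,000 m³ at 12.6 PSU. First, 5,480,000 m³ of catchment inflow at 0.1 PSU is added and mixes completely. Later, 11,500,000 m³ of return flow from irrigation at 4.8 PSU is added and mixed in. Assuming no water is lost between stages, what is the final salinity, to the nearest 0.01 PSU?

8.63 PSU

Weighted by volume,
Initial salt = 22,900,000×12.6 = 288,540,000
After stage 1: salt = 288,540,000 + 5,480,000×0.1 = 289,088,000; volume = 28,380,000 m³; S = 10.186 PSU
After stage 2: salt = 289,088,000 + 11,500,000×4.8 = 344,288,000; volume = 39,880,000 m³
S = 344,288,000 / 39,880,000 = 8.6331 PSU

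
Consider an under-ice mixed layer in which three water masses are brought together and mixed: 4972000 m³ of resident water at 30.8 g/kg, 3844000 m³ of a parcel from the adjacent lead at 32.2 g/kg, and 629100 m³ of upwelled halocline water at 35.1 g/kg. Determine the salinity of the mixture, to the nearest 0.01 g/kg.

Salt balance:
salt = 4,972,000×30.8 + 3,844,000×32.2 + 629,100×35.1 = 153,137,600 + 123,776,800 + 22,081,410 = 298,995,810
volume = 4,972,000 + 3,844,000 + 629,100 = 9,445,100 m³
S = 298,995,810 / 9,445,100 = 31.6562 g/kg

31.66 g/kg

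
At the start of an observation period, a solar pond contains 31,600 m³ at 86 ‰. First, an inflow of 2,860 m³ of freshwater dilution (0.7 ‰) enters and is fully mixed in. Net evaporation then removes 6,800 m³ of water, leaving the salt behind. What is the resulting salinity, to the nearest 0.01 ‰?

98.32 ‰

After mixing: salt = 31,600×86 + 2,860×0.7 = 2,719,602; volume = 34,460 m³
After evaporation: salt unchanged = 2,719,602; volume = 34,460 − 6,800 = 27,660 m³
S = 2,719,602 / 27,660 = 98.3226 ‰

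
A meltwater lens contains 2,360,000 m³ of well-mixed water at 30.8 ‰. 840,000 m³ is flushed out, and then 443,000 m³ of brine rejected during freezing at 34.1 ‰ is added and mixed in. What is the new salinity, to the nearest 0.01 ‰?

31.54 ‰

Remaining after removal: 1,520,000 m³ at 30.8 ‰ (salt = 46,816,000)
After addition: salt = 46,816,000 + 443,000×34.1 = 61,922,300; volume = 1,963,000 m³
S = 61,922,300 / 1,963,000 = 31.5447 ‰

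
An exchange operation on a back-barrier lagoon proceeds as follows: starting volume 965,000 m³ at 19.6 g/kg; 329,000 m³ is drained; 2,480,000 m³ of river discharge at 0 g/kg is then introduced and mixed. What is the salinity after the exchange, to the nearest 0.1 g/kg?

4.0 g/kg

Remaining after removal: 636,000 m³ at 19.6 g/kg (salt = 12,465,600)
After addition: salt = 12,465,600 + 2,480,000×0 = 12,465,600; volume = 3,116,000 m³
S = 12,465,600 / 3,116,000 = 4.0005 g/kg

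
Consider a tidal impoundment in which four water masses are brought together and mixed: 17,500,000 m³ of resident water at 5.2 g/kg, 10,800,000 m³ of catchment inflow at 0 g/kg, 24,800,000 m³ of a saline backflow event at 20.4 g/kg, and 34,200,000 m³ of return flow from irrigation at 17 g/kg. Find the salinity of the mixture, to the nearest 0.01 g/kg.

13.50 g/kg

Salt balance:
salt = 17,500,000×5.2 + 10,800,000×0 + 24,800,000×20.4 + 34,200,000×17 = 91,000,000 + 0 + 505,920,000 + 581,400,000 = 1,178,320,000
volume = 17,500,000 + 10,800,000 + 24,800,000 + 34,200,000 = 87,300,000 m³
S = 1,178,320,000 / 87,300,000 = 13.4974 g/kg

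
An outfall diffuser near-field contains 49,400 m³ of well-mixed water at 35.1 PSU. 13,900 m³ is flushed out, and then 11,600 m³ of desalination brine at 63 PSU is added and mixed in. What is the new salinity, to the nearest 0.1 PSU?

Remaining after removal: 35,500 m³ at 35.1 PSU (salt = 1,246,050)
After addition: salt = 1,246,050 + 11,600×63 = 1,976,850; volume = 47,100 m³
S = 1,976,850 / 47,100 = 41.9713 PSU

42.0 PSU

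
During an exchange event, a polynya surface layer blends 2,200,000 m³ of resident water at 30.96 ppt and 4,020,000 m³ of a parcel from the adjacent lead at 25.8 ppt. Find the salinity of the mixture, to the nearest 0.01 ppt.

Total salt / total volume:
salt = 2,200,000×30.96 + 4,020,000×25.8 = 68,112,000 + 103,716,000 = 171,828,000
volume = 2,200,000 + 4,020,000 = 6,220,000 m³
S = 171,828,000 / 6,220,000 = 27.6251 ppt

27.63 ppt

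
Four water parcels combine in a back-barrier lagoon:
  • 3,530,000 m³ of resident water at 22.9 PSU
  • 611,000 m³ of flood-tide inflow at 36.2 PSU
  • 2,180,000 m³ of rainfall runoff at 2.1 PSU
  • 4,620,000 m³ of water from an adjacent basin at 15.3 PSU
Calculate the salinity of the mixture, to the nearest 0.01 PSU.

16.29 PSU

Weighted by volume,
salt = 3,530,000×22.9 + 611,000×36.2 + 2,180,000×2.1 + 4,620,000×15.3 = 80,837,000 + 22,118,200 + 4,578,000 + 70,686,000 = 178,219,200
volume = 3,530,000 + 611,000 + 2,180,000 + 4,620,000 = 10,941,000 m³
S = 178,219,200 / 10,941,000 = 16.2891 PSU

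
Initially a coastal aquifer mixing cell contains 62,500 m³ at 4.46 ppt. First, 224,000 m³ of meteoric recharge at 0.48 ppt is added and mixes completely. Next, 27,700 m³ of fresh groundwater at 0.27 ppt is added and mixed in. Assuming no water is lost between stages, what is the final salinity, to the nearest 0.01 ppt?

1.25 ppt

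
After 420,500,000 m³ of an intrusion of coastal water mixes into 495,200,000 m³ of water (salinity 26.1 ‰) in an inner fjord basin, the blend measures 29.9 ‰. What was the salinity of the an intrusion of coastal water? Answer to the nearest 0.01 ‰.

34.38 ‰

Salt balance: 495,200,000×26.1 + 420,500,000×S = 915,700,000×29.9
12,924,720,000 + 420,500,000·S = 27,379,430,000
S = (27,379,430,000 − 12,924,720,000) / 420,500,000 = 34.3751 ‰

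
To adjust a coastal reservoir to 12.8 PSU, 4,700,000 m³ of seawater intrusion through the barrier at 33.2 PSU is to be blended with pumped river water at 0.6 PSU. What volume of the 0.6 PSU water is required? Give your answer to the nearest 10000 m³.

Salt balance: 4,700,000×33.2 + V×0.6 = (4,700,000+V)×12.8
156,040,000 + 0.6V = 60,160,000 + 12.8V
95,880,000 = 12.2V
V = 7,859,016.39 m³

7860000 m³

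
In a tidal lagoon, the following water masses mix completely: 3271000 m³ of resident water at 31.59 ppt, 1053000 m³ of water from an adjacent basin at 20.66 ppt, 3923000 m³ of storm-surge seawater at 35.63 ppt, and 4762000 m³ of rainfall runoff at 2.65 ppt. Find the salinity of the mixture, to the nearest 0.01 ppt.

21.33 ppt

Total salt / total volume:
salt = 3,271,000×31.59 + 1,053,000×20.66 + 3,923,000×35.63 + 4,762,000×2.65 = 103,330,890 + 21,754,980 + 139,776,490 + 12,619,300 = 277,481,660
volume = 3,271,000 + 1,053,000 + 3,923,000 + 4,762,000 = 13,009,000 m³
S = 277,481,660 / 13,009,000 = 21.33 ppt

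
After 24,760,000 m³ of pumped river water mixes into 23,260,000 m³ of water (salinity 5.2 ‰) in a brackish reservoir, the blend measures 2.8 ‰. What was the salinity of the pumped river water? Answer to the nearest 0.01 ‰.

0.55 ‰

Salt balance: 23,260,000×5.2 + 24,760,000×S = 48,020,000×2.8
120,952,000 + 24,760,000·S = 134,456,000
S = (134,456,000 − 120,952,000) / 24,760,000 = 0.5454 ‰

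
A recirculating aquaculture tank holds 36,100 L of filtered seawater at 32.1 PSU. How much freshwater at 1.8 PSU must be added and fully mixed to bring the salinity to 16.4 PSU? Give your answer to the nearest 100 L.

38800 L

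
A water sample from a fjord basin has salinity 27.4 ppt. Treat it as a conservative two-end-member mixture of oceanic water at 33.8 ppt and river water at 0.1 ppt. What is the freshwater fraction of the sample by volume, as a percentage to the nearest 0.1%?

19.0%

Let f be the freshwater fraction. Salt balance per unit volume:
f×0.1 + (1−f)×33.8 = 27.4
f = (33.8 − 27.4) / (33.8 − 0.1) = 6.4/33.7 = 0.1899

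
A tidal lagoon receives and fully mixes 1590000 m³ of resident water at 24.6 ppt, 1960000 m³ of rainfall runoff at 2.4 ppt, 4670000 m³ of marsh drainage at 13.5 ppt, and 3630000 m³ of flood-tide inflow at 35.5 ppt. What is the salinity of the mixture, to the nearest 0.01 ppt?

19.89 ppt

Weighted by volume,
salt = 1,590,000×24.6 + 1,960,000×2.4 + 4,670,000×13.5 + 3,630,000×35.5 = 39,114,000 + 4,704,000 + 63,045,000 + 128,865,000 = 235,728,000
volume = 1,590,000 + 1,960,000 + 4,670,000 + 3,630,000 = 11,850,000 m³
S = 235,728,000 / 11,850,000 = 19.8927 ppt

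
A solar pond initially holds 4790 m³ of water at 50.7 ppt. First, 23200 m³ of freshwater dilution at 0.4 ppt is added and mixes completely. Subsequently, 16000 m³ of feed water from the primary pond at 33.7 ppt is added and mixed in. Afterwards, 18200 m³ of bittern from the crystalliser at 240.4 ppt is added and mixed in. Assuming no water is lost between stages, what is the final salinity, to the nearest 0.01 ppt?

By conservation of dissolved salt,
Initial salt = 4,790×50.7 = 242,853
After stage 1: salt = 242,853 + 23,200×0.4 = 252,133; volume = 27,990 m³; S = 9.008 ppt
After stage 2: salt = 252,133 + 16,000×33.7 = 791,333; volume = 43,990 m³; S = 17.989 ppt
After stage 3: salt = 791,333 + 18,200×240.4 = 5,166,613; volume = 62,190 m³
S = 5,166,613 / 62,190 = 83.0779 ppt

83.08 ppt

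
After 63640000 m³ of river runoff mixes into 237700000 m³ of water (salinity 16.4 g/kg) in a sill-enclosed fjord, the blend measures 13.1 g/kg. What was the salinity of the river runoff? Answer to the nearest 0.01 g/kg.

0.77 g/kg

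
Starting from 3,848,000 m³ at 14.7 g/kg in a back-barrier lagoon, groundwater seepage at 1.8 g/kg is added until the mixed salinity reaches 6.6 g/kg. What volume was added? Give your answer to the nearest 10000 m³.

Salt balance: 3,848,000×14.7 + V×1.8 = (3,848,000+V)×6.6
56,565,600 + 1.8V = 25,396,800 + 6.6V
31,168,800 = 4.8V
V = 6,493,500 m³

6490000 m³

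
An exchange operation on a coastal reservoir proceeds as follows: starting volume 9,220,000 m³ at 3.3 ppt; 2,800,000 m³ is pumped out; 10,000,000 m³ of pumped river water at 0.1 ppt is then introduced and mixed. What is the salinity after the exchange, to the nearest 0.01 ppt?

Remaining after removal: 6,420,000 m³ at 3.3 ppt (salt = 21,186,000)
After addition: salt = 21,186,000 + 10,000,000×0.1 = 22,186,000; volume = 16,420,000 m³
S = 22,186,000 / 16,420,000 = 1.3512 ppt

1.35 ppt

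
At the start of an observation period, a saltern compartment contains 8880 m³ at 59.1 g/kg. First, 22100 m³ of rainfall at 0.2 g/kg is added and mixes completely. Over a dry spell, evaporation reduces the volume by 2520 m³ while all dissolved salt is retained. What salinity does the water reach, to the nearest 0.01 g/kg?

After mixing: salt = 8,880×59.1 + 22,100×0.2 = 529,228; volume = 30,980 m³
After evaporation: salt unchanged = 529,228; volume = 30,980 − 2,520 = 28,460 m³
S = 529,228 / 28,460 = 18.5955 g/kg

18.60 g/kg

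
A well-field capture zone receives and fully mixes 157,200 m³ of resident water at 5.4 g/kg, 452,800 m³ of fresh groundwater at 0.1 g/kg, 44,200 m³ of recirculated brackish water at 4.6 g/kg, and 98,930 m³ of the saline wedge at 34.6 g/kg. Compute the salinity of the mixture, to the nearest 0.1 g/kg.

Salt balance:
salt = 157,200×5.4 + 452,800×0.1 + 44,200×4.6 + 98,930×34.6 = 848,880 + 45,280 + 203,320 + 3,422,978 = 4,520,458
volume = 157,200 + 452,800 + 44,200 + 98,930 = 753,130 m³
S = 4,520,458 / 753,130 = 6.002 g/kg

6.0 g/kg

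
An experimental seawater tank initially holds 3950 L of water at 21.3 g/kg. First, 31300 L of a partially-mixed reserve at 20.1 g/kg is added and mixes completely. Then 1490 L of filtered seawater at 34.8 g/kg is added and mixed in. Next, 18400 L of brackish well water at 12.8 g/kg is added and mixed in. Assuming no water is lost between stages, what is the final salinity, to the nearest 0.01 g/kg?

18.15 g/kg

Conserving salt mass:
Initial salt = 3,950×21.3 = 84,135
After stage 1: salt = 84,135 + 31,300×20.1 = 713,265; volume = 35,250 L; S = 20.234 g/kg
After stage 2: salt = 713,265 + 1,490×34.8 = 765,117; volume = 36,740 L; S = 20.825 g/kg
After stage 3: salt = 765,117 + 18,400×12.8 = 1,000,637; volume = 55,140 L
S = 1,000,637 / 55,140 = 18.1472 g/kg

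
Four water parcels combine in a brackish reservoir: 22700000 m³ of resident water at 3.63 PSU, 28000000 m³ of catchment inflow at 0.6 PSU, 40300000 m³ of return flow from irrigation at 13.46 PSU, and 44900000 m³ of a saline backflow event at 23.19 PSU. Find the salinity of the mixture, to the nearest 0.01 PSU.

By conservation of dissolved salt,
salt = 22,700,000×3.63 + 28,000,000×0.6 + 40,300,000×13.46 + 44,900,000×23.19 = 82,401,000 + 16,800,000 + 542,438,000 + 1,041,231,000 = 1,682,870,000
volume = 22,700,000 + 28,000,000 + 40,300,000 + 44,900,000 = 135,900,000 m³
S = 1,682,870,000 / 135,900,000 = 12.3831 PSU

12.38 PSU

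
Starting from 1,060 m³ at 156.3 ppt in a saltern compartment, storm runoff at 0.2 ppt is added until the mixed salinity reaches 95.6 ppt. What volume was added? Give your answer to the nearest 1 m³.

674 m³

Salt balance: 1,060×156.3 + V×0.2 = (1,060+V)×95.6
165,678 + 0.2V = 101,336 + 95.6V
64,342 = 95.4V
V = 674.44 m³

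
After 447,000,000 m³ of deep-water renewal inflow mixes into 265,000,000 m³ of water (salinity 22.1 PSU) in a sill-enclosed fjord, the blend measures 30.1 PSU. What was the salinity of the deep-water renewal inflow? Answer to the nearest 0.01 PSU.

Salt balance: 265,000,000×22.1 + 447,000,000×S = 712,000,000×30.1
5,856,500,000 + 447,000,000·S = 21,431,200,000
S = (21,431,200,000 − 5,856,500,000) / 447,000,000 = 34.8427 PSU

34.84 PSU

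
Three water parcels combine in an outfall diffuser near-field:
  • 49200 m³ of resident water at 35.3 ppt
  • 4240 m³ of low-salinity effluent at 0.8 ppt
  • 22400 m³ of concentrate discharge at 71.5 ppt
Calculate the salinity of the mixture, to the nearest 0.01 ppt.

Weighted by volume,
salt = 49,200×35.3 + 4,240×0.8 + 22,400×71.5 = 1,736,760 + 3,392 + 1,601,600 = 3,341,752
volume = 49,200 + 4,240 + 22,400 = 75,840 m³
S = 3,341,752 / 75,840 = 44.0632 ppt

44.06 ppt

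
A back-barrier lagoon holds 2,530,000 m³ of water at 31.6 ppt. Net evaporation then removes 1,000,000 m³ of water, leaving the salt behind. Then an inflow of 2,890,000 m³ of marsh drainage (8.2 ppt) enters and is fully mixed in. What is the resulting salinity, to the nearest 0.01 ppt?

23.45 ppt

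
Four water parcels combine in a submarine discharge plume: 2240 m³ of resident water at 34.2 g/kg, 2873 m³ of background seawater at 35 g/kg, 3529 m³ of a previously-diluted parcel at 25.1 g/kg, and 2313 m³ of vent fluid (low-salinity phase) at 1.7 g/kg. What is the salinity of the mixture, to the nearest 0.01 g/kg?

24.62 g/kg

Mass of salt is conserved:
salt = 2,240×34.2 + 2,873×35 + 3,529×25.1 + 2,313×1.7 = 76,608 + 100,555 + 88,577.9 + 3,932.1 = 269,673
volume = 2,240 + 2,873 + 3,529 + 2,313 = 10,955 m³
S = 269,673 / 10,955 = 24.6164 g/kg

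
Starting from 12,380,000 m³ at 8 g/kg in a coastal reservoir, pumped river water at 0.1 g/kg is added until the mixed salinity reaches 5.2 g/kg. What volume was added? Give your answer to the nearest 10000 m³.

6800000 m³

Salt balance: 12,380,000×8 + V×0.1 = (12,380,000+V)×5.2
99,040,000 + 0.1V = 64,376,000 + 5.2V
34,664,000 = 5.1V
V = 6,796,862.75 m³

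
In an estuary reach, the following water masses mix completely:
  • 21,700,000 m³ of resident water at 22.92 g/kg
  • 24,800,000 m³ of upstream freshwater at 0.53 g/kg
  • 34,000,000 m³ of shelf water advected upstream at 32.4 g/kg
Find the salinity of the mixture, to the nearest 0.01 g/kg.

20.03 g/kg

Weighted by volume,
salt = 21,700,000×22.92 + 24,800,000×0.53 + 34,000,000×32.4 = 497,364,000 + 13,144,000 + 1,101,600,000 = 1,612,108,000
volume = 21,700,000 + 24,800,000 + 34,000,000 = 80,500,000 m³
S = 1,612,108,000 / 80,500,000 = 20.0262 g/kg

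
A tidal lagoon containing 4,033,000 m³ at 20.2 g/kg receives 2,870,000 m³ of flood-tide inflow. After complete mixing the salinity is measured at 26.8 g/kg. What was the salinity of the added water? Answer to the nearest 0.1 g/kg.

Salt balance: 4,033,000×20.2 + 2,870,000×S = 6,903,000×26.8
81,466,600 + 2,870,000·S = 185,000,400
S = (185,000,400 − 81,466,600) / 2,870,000 = 36.0745 g/kg

36.1 g/kg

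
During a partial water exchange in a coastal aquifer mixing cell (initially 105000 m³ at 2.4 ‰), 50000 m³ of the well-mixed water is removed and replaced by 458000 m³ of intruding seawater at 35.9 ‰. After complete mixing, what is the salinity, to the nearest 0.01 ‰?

32.31 ‰

Remaining after removal: 55,000 m³ at 2.4 ‰ (salt = 132,000)
After addition: salt = 132,000 + 458,000×35.9 = 16,574,200; volume = 513,000 m³
S = 16,574,200 / 513,000 = 32.3084 ‰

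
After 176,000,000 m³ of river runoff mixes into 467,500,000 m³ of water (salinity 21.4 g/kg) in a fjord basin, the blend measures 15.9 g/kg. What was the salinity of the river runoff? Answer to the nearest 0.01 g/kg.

Salt balance: 467,500,000×21.4 + 176,000,000×S = 643,500,000×15.9
10,004,500,000 + 176,000,000·S = 10,231,650,000
S = (10,231,650,000 − 10,004,500,000) / 176,000,000 = 1.2906 g/kg

1.29 g/kg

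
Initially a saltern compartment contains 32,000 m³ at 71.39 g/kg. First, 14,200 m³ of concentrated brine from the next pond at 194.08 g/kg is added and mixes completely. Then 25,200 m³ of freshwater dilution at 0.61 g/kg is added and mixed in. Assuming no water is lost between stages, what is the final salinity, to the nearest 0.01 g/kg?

70.81 g/kg

Total salt / total volume:
Initial salt = 32,000×71.39 = 2,284,480
After stage 1: salt = 2,284,480 + 14,200×194.08 = 5,040,416; volume = 46,200 m³; S = 109.1 g/kg
After stage 2: salt = 5,040,416 + 25,200×0.61 = 5,055,788; volume = 71,400 m³
S = 5,055,788 / 71,400 = 70.8094 g/kg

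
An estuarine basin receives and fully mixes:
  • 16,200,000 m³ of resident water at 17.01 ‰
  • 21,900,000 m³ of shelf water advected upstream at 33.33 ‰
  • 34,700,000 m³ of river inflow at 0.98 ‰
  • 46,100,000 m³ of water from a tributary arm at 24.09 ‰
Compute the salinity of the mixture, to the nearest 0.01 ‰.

18.08 ‰

Total salt / total volume:
salt = 16,200,000×17.01 + 21,900,000×33.33 + 34,700,000×0.98 + 46,100,000×24.09 = 275,562,000 + 729,927,000 + 34,006,000 + 1,110,549,000 = 2,150,044,000
volume = 16,200,000 + 21,900,000 + 34,700,000 + 46,100,000 = 118,900,000 m³
S = 2,150,044,000 / 118,900,000 = 18.0828 ‰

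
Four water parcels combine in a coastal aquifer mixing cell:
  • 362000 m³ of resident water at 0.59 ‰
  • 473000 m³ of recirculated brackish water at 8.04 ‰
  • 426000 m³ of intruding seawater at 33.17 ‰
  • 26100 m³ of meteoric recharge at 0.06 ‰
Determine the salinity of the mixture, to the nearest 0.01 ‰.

14.10 ‰

Weighted by volume,
salt = 362,000×0.59 + 473,000×8.04 + 426,000×33.17 + 26,100×0.06 = 213,580 + 3,802,920 + 14,130,420 + 1,566 = 18,148,486
volume = 362,000 + 473,000 + 426,000 + 26,100 = 1,287,100 m³
S = 18,148,486 / 1,287,100 = 14.1003 ‰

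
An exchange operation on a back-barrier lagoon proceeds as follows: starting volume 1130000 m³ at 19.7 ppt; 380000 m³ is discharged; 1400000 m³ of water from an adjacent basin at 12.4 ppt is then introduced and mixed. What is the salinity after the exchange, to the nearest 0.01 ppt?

14.95 ppt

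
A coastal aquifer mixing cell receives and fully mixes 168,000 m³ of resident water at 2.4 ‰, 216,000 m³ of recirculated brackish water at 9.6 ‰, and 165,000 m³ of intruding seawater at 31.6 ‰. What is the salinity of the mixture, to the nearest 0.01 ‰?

14.01 ‰

Weighted by volume,
salt = 168,000×2.4 + 216,000×9.6 + 165,000×31.6 = 403,200 + 2,073,600 + 5,214,000 = 7,690,800
volume = 168,000 + 216,000 + 165,000 = 549,000 m³
S = 7,690,800 / 549,000 = 14.0087 ‰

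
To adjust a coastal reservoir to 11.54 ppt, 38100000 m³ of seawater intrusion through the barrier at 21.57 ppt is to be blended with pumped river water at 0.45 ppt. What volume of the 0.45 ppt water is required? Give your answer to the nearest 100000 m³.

34500000 m³

Salt balance: 38,100,000×21.57 + V×0.45 = (38,100,000+V)×11.54
821,817,000 + 0.45V = 439,674,000 + 11.54V
382,143,000 = 11.09V
V = 34,458,340.85 m³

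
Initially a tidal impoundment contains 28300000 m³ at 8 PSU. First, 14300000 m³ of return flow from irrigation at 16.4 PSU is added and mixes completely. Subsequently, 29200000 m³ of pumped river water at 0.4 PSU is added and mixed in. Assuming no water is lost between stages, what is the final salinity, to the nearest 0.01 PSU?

6.58 PSU

Salt balance:
Initial salt = 28,300,000×8 = 226,400,000
After stage 1: salt = 226,400,000 + 14,300,000×16.4 = 460,920,000; volume = 42,600,000 m³; S = 10.82 PSU
After stage 2: salt = 460,920,000 + 29,200,000×0.4 = 472,600,000; volume = 71,800,000 m³
S = 472,600,000 / 71,800,000 = 6.5822 PSU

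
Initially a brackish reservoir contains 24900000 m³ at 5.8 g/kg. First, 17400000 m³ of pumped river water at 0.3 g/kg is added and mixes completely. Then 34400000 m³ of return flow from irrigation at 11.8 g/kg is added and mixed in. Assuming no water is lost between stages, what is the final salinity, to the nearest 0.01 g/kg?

Mass of salt is conserved:
Initial salt = 24,900,000×5.8 = 144,420,000
After stage 1: salt = 144,420,000 + 17,400,000×0.3 = 149,640,000; volume = 42,300,000 m³; S = 3.538 g/kg
After stage 2: salt = 149,640,000 + 34,400,000×11.8 = 555,560,000; volume = 76,700,000 m³
S = 555,560,000 / 76,700,000 = 7.2433 g/kg

7.24 g/kg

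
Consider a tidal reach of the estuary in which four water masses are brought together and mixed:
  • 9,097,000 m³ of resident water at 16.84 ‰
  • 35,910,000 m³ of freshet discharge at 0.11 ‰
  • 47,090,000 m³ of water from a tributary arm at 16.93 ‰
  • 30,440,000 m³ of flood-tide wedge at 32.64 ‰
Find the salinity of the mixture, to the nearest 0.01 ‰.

15.90 ‰

Mass of salt is conserved:
salt = 9,097,000×16.84 + 35,910,000×0.11 + 47,090,000×16.93 + 30,440,000×32.64 = 153,193,480 + 3,950,100 + 797,233,700 + 993,561,600 = 1,947,938,880
volume = 9,097,000 + 35,910,000 + 47,090,000 + 30,440,000 = 122,537,000 m³
S = 1,947,938,880 / 122,537,000 = 15.8967 ‰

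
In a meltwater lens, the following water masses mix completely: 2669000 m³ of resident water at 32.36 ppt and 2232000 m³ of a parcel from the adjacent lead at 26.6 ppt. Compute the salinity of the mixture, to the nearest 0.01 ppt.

29.74 ppt

Weighted by volume,
salt = 2,669,000×32.36 + 2,232,000×26.6 = 86,368,840 + 59,371,200 = 145,740,040
volume = 2,669,000 + 2,232,000 = 4,901,000 m³
S = 145,740,040 / 4,901,000 = 29.7368 ppt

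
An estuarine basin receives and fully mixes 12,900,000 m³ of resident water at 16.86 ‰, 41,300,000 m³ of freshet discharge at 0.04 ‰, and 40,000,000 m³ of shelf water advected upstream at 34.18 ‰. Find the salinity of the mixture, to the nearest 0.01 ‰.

Mass of salt is conserved:
salt = 12,900,000×16.86 + 41,300,000×0.04 + 40,000,000×34.18 = 217,494,000 + 1,652,000 + 1,367,200,000 = 1,586,346,000
volume = 12,900,000 + 41,300,000 + 40,000,000 = 94,200,000 m³
S = 1,586,346,000 / 94,200,000 = 16.8402 ‰

16.84 ‰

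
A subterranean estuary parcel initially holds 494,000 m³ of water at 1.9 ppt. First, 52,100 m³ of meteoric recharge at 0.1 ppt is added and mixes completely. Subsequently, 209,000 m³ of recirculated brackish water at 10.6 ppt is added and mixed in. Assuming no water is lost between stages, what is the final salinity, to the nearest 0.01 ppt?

4.18 ppt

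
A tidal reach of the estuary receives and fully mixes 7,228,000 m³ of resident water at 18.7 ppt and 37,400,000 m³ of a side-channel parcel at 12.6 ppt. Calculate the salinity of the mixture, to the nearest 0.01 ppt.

Mass of salt is conserved:
salt = 7,228,000×18.7 + 37,400,000×12.6 = 135,163,600 + 471,240,000 = 606,403,600
volume = 7,228,000 + 37,400,000 = 44,628,000 m³
S = 606,403,600 / 44,628,000 = 13.588 ppt

13.59 ppt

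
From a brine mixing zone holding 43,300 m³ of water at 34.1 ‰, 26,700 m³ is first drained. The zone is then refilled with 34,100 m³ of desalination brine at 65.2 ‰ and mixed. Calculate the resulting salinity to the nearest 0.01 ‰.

55.02 ‰

Remaining after removal: 16,600 m³ at 34.1 ‰ (salt = 566,060)
After addition: salt = 566,060 + 34,100×65.2 = 2,789,380; volume = 50,700 m³
S = 2,789,380 / 50,700 = 55.0174 ‰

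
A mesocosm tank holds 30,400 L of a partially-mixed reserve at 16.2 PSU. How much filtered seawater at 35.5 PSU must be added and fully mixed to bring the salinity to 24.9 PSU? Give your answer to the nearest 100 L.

25000 L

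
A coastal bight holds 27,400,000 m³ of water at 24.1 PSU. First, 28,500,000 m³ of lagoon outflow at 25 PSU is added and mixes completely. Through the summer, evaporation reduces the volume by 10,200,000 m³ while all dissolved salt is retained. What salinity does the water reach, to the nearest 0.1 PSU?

After mixing: salt = 27,400,000×24.1 + 28,500,000×25 = 1,372,840,000; volume = 55,900,000 m³
After evaporation: salt unchanged = 1,372,840,000; volume = 55,900,000 − 10,200,000 = 45,700,000 m³
S = 1,372,840,000 / 45,700,000 = 30.0403 PSU

30.0 PSU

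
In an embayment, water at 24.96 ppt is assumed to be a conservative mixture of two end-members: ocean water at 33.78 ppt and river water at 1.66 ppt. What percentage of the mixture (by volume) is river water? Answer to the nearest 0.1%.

Let f be the freshwater fraction. Salt balance per unit volume:
f×1.66 + (1−f)×33.78 = 24.96
f = (33.78 − 24.96) / (33.78 − 1.66) = 8.82/32.12 = 0.2746

27.5%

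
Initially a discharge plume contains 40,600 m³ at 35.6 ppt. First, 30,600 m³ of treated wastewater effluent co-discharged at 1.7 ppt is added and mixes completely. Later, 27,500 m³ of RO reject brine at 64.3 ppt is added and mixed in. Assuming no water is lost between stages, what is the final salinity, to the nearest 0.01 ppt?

Salt balance:
Initial salt = 40,600×35.6 = 1,445,360
After stage 1: salt = 1,445,360 + 30,600×1.7 = 1,497,380; volume = 71,200 m³; S = 21.031 ppt
After stage 2: salt = 1,497,380 + 27,500×64.3 = 3,265,630; volume = 98,700 m³
S = 3,265,630 / 98,700 = 33.0864 ppt

33.09 ppt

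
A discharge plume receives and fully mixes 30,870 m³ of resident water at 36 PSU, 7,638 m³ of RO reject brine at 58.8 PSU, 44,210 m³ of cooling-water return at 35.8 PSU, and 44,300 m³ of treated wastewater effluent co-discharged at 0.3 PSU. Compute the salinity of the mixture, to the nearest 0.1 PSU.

24.9 PSU

Weighted by volume,
salt = 30,870×36 + 7,638×58.8 + 44,210×35.8 + 44,300×0.3 = 1,111,320 + 449,114.4 + 1,582,718 + 13,290 = 3,156,442.4
volume = 30,870 + 7,638 + 44,210 + 44,300 = 127,018 m³
S = 3,156,442.4 / 127,018 = 24.85 PSU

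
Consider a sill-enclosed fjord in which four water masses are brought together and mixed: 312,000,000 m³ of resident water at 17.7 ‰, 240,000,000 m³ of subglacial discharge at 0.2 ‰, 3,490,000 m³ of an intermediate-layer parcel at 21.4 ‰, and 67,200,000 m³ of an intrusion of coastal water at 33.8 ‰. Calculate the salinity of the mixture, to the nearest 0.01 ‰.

Mass of salt is conserved:
salt = 312,000,000×17.7 + 240,000,000×0.2 + 3,490,000×21.4 + 67,200,000×33.8 = 5,522,400,000 + 48,000,000 + 74,686,000 + 2,271,360,000 = 7,916,446,000
volume = 312,000,000 + 240,000,000 + 3,490,000 + 67,200,000 = 622,690,000 m³
S = 7,916,446,000 / 622,690,000 = 12.7133 ‰

12.71 ‰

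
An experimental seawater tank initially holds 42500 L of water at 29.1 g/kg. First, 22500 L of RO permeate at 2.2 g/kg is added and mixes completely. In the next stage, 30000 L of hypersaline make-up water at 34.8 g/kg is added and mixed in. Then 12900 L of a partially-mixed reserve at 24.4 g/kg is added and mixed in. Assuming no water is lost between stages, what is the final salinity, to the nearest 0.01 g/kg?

24.51 g/kg

By conservation of dissolved salt,
Initial salt = 42,500×29.1 = 1,236,750
After stage 1: salt = 1,236,750 + 22,500×2.2 = 1,286,250; volume = 65,000 L; S = 19.788 g/kg
After stage 2: salt = 1,286,250 + 30,000×34.8 = 2,330,250; volume = 95,000 L; S = 24.529 g/kg
After stage 3: salt = 2,330,250 + 12,900×24.4 = 2,645,010; volume = 107,900 L
S = 2,645,010 / 107,900 = 24.5135 g/kg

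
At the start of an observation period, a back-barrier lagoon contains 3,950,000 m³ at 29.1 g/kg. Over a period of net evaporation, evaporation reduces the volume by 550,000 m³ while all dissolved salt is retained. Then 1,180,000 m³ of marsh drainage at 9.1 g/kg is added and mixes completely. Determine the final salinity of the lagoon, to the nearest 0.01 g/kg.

27.44 g/kg

After evaporation: salt = 3,950,000×29.1 = 114,945,000; volume = 3,950,000 − 550,000 = 3,400,000 m³
After mixing: salt = 114,945,000 + 1,180,000×9.1 = 125,683,000; volume = 3,400,000 + 1,180,000 = 4,580,000 m³
S = 125,683,000 / 4,580,000 = 27.4417 g/kg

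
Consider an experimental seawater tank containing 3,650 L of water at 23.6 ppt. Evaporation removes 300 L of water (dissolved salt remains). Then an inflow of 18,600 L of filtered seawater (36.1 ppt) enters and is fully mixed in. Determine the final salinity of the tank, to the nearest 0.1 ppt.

34.5 ppt

After evaporation: salt = 3,650×23.6 = 86,140; volume = 3,650 − 300 = 3,350 L
After mixing: salt = 86,140 + 18,600×36.1 = 757,600; volume = 3,350 + 18,600 = 21,950 L
S = 757,600 / 21,950 = 34.5148 ppt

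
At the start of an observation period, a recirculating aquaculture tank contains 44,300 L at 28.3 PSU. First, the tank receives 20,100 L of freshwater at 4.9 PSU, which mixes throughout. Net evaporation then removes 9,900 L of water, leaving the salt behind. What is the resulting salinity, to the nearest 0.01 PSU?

24.81 PSU

After mixing: salt = 44,300×28.3 + 20,100×4.9 = 1,352,180; volume = 64,400 L
After evaporation: salt unchanged = 1,352,180; volume = 64,400 − 9,900 = 54,500 L
S = 1,352,180 / 54,500 = 24.8106 PSU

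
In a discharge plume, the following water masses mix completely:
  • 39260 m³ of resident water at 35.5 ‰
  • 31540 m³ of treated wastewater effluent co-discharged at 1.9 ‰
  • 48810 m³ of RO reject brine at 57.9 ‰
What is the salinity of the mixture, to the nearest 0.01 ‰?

Weighted by volume,
salt = 39,260×35.5 + 31,540×1.9 + 48,810×57.9 = 1,393,730 + 59,926 + 2,826,099 = 4,279,755
volume = 39,260 + 31,540 + 48,810 = 119,610 m³
S = 4,279,755 / 119,610 = 35.7809 ‰

35.78 ‰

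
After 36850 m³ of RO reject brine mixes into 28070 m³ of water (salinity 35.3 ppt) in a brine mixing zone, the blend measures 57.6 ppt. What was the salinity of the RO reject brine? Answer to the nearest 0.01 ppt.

Salt balance: 28,070×35.3 + 36,850×S = 64,920×57.6
990,871 + 36,850·S = 3,739,392
S = (3,739,392 − 990,871) / 36,850 = 74.5867 ppt

74.59 ppt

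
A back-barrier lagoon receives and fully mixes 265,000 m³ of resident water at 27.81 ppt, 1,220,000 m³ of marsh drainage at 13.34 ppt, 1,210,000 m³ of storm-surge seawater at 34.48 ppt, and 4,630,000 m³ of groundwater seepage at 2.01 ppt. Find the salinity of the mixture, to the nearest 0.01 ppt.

Total salt / total volume:
salt = 265,000×27.81 + 1,220,000×13.34 + 1,210,000×34.48 + 4,630,000×2.01 = 7,369,650 + 16,274,800 + 41,720,800 + 9,306,300 = 74,671,550
volume = 265,000 + 1,220,000 + 1,210,000 + 4,630,000 = 7,325,000 m³
S = 74,671,550 / 7,325,000 = 10.1941 ppt

10.19 ppt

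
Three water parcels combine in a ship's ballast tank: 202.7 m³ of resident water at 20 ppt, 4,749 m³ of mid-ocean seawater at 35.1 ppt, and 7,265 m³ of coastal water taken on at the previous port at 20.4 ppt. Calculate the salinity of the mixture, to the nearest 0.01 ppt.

26.11 ppt

Conserving salt mass:
salt = 202.7×20 + 4,749×35.1 + 7,265×20.4 = 4,054 + 166,689.9 + 148,206 = 318,949.9
volume = 202.7 + 4,749 + 7,265 = 12,216.7 m³
S = 318,949.9 / 12,216.7 = 26.1077 ppt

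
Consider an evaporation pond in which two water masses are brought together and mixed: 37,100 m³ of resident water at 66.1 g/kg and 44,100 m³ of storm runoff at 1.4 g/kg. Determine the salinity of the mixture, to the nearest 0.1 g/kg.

31.0 g/kg

Mass of salt is conserved:
salt = 37,100×66.1 + 44,100×1.4 = 2,452,310 + 61,740 = 2,514,050
volume = 37,100 + 44,100 = 81,200 m³
S = 2,514,050 / 81,200 = 30.961 g/kg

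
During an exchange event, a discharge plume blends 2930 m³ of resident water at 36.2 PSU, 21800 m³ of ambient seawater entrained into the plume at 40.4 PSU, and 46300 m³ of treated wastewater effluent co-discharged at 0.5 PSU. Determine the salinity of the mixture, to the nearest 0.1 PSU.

Mass of salt is conserved:
salt = 2,930×36.2 + 21,800×40.4 + 46,300×0.5 = 106,066 + 880,720 + 23,150 = 1,009,936
volume = 2,930 + 21,800 + 46,300 = 71,030 m³
S = 1,009,936 / 71,030 = 14.218 PSU

14.2 PSU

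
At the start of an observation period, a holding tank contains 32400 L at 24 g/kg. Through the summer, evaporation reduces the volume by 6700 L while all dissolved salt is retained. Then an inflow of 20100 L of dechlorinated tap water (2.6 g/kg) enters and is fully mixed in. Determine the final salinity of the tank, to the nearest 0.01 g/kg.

After evaporation: salt = 32,400×24 = 777,600; volume = 32,400 − 6,700 = 25,700 L
After mixing: salt = 777,600 + 20,100×2.6 = 829,860; volume = 25,700 + 20,100 = 45,800 L
S = 829,860 / 45,800 = 18.1192 g/kg

18.12 g/kg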